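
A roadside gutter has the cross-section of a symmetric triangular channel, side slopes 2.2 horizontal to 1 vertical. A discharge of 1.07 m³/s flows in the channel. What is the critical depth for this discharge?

y_c = 0.545 m

At critical depth, Q² T / (g A³) = 1, i.e. A³/T = Q²/g = 1.07²/9.81 = 0.1167.
Try y = 0.406 m: A³/T = 0.0267 — too small.
Try y = 0.653 m: A³/T = 0.2873 — too large.
Try y = 0.545 m: A³/T = 0.1164 — close enough.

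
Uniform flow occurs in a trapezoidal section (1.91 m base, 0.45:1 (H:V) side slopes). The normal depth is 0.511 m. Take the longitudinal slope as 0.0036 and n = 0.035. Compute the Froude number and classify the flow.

With bottom width b = 1.91 m and side slope z = 0.45: A = (b + zy)y = (1.91 + 0.45×0.511)×0.511 = 1.094 m²; P = b + 2y√(1+z²) = 1.91 + 2×0.511×1.097 = 3.031 m.
Hydraulic radius R = A/P = 1.094/3.031 = 0.3608 m.
V = (1/n) R^(2/3) √S = (1/0.035) × 0.3608^(2/3) × √0.0036 = 0.8688 m/s. Hydraulic depth D_h = A/T = 1.094/2.37 = 0.4614 m.
Froude number Fr = V/√(g·D_h) = 0.8688/√(9.81×0.4614) = 0.408, which is less than 1, so the flow is subcritical.

subcritical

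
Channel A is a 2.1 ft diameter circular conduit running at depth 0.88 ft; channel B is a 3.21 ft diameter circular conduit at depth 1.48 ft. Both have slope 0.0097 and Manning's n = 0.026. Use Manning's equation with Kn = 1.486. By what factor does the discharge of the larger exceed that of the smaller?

3.68

Channel A: For a circular section of diameter D = 2.1 ft at depth y = 0.88 ft, the central angle is θ = 2 arccos(1 − 2y/D) = 2.816 rad. Then A = (D²/8)(θ − sin θ) = 1.376 ft² and P = Dθ/2 = 2.957 ft. Hydraulic radius R = A/P = 1.376/2.957 = 0.4654 ft. Q_A = (1.486/0.026)·1.376·0.4654^(2/3)·√0.0097 = 4.653 ft³/s.
Channel B: For a circular section of diameter D = 3.21 ft at depth y = 1.48 ft, the central angle is θ = 2 arccos(1 − 2y/D) = 2.986 rad. Then A = (D²/8)(θ − sin θ) = 3.646 ft² and P = Dθ/2 = 4.792 ft. Hydraulic radius R = A/P = 3.646/4.792 = 0.7608 ft. Q_B = (1.486/0.026)·3.646·0.7608^(2/3)·√0.0097 = 17.1 ft³/s.
The larger discharge is 17.1 ft³/s and the smaller is 4.653 ft³/s; the ratio is 3.68.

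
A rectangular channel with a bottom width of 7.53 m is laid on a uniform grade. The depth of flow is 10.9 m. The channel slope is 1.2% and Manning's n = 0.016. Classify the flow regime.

Flow area A = b·y = 7.53 × 10.9 = 82.08 m². Wetted perimeter P = b + 2y = 7.53 + 2×10.9 = 29.33 m.
Hydraulic radius R = A/P = 82.08/29.33 = 2.798 m.
V = (1/n) R^(2/3) √S = (1/0.016) × 2.798^(2/3) × √0.012 = 13.6 m/s. Hydraulic depth D_h = A/T = 82.08/7.53 = 10.9 m.
Froude number Fr = V/√(g·D_h) = 13.6/√(9.81×10.9) = 1.31, which is greater than 1, so the flow is supercritical.

supercritical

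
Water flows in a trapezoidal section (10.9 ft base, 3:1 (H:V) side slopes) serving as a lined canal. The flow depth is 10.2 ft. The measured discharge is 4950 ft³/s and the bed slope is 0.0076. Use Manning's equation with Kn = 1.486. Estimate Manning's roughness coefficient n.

n = 0.035

With bottom width b = 10.9 ft and side slope z = 3: A = (b + zy)y = (10.9 + 3×10.2)×10.2 = 423.3 ft²; P = b + 2y√(1+z²) = 10.9 + 2×10.2×3.162 = 75.41 ft.
Hydraulic radius R = A/P = 423.3/75.41 = 5.613 ft.
Rearranging Manning's equation: n = (1.486/Q) A R^(2/3) S^(1/2) = (1.486/4950) × 423.3 × 5.613^(2/3) × √0.0076 = 0.035.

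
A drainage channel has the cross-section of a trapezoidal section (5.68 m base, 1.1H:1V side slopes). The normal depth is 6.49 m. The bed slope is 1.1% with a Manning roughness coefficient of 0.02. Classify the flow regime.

With bottom width b = 5.68 m and side slope z = 1.1: A = (b + zy)y = (5.68 + 1.1×6.49)×6.49 = 83.2 m²; P = b + 2y√(1+z²) = 5.68 + 2×6.49×1.487 = 24.98 m.
Hydraulic radius R = A/P = 83.2/24.98 = 3.331 m.
V = (1/n) R^(2/3) √S = (1/0.02) × 3.331^(2/3) × √0.011 = 11.7 m/s. Hydraulic depth D_h = A/T = 83.2/19.96 = 4.169 m.
Froude number Fr = V/√(g·D_h) = 11.7/√(9.81×4.169) = 1.83, which is greater than 1, so the flow is supercritical.

supercritical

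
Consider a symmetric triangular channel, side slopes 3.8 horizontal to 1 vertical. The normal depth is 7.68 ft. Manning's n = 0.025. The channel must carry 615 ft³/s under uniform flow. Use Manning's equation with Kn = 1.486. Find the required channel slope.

S = 0.000371

For a triangular section with side slope z = 3.8: A = zy² = 3.8×7.68² = 224.1 ft²; P = 2y√(1+z²) = 2×7.68×3.929 = 60.36 ft.
Hydraulic radius R = A/P = 224.1/60.36 = 3.714 ft.
From Manning's equation, S = [nQ / (1.486 A R^(2/3))]² = [0.025 × 615 / (1.486 × 224.1 × 3.714^(2/3))]² = 0.000371.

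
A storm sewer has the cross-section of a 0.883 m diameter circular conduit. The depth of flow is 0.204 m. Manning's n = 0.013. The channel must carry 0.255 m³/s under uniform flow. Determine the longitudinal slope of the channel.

For a circular section of diameter D = 0.883 m at depth y = 0.204 m, the central angle is θ = 2 arccos(1 − 2y/D) = 2.006 rad. Then A = (D²/8)(θ − sin θ) = 0.1071 m² and P = Dθ/2 = 0.8855 m.
Hydraulic radius R = A/P = 0.1071/0.8855 = 0.1209 m.
From Manning's equation, S = [nQ / (1 A R^(2/3))]² = [0.013 × 0.255 / (1 × 0.1071 × 0.1209^(2/3))]² = 0.016.

S = 0.016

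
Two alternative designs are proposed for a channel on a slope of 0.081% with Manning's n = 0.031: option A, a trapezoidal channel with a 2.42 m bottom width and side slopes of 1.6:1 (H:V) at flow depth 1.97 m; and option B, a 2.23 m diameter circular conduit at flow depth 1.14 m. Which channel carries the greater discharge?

channel A

Channel A: With bottom width b = 2.42 m and side slope z = 1.6: A = (b + zy)y = (2.42 + 1.6×1.97)×1.97 = 10.98 m²; P = b + 2y√(1+z²) = 2.42 + 2×1.97×1.887 = 9.854 m. Hydraulic radius R = A/P = 10.98/9.854 = 1.114 m. Q_A = (1/0.031)·10.98·1.114^(2/3)·√0.00081 = 10.83 m³/s.
Channel B: For a circular section of diameter D = 2.23 m at depth y = 1.14 m, the central angle is θ = 2 arccos(1 − 2y/D) = 3.186 rad. Then A = (D²/8)(θ − sin θ) = 2.009 m² and P = Dθ/2 = 3.553 m. Hydraulic radius R = A/P = 2.009/3.553 = 0.5653 m. Q_B = (1/0.031)·2.009·0.5653^(2/3)·√0.00081 = 1.261 m³/s.
Q_A = 10.83 m³/s vs Q_B = 1.261 m³/s, so channel A carries more.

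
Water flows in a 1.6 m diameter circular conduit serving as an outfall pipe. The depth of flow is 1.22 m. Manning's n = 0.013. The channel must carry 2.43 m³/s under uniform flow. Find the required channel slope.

S = 0.00097

For a circular section of diameter D = 1.6 m at depth y = 1.22 m, the central angle is θ = 2 arccos(1 − 2y/D) = 4.247 rad. Then A = (D²/8)(θ − sin θ) = 1.645 m² and P = Dθ/2 = 3.398 m.
Hydraulic radius R = A/P = 1.645/3.398 = 0.4842 m.
From Manning's equation, S = [nQ / (1 A R^(2/3))]² = [0.013 × 2.43 / (1 × 1.645 × 0.4842^(2/3))]² = 0.00097.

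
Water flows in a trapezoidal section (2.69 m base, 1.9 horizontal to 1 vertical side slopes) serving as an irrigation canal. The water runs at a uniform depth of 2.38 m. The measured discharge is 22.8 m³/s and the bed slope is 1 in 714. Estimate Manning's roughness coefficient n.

n = 0.0341

With bottom width b = 2.69 m and side slope z = 1.9: A = (b + zy)y = (2.69 + 1.9×2.38)×2.38 = 17.16 m²; P = b + 2y√(1+z²) = 2.69 + 2×2.38×2.147 = 12.91 m.
Hydraulic radius R = A/P = 17.16/12.91 = 1.33 m.
Rearranging Manning's equation: n = (1/Q) A R^(2/3) S^(1/2) = (1/22.8) × 17.16 × 1.33^(2/3) × √0.001401 = 0.0341.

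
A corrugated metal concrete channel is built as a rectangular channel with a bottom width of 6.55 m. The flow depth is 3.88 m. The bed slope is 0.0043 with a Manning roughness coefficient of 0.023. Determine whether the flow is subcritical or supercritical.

subcritical

Flow area A = b·y = 6.55 × 3.88 = 25.41 m². Wetted perimeter P = b + 2y = 6.55 + 2×3.88 = 14.31 m.
Hydraulic radius R = A/P = 25.41/14.31 = 1.776 m.
V = (1/n) R^(2/3) √S = (1/0.023) × 1.776^(2/3) × √0.0043 = 4.181 m/s. Hydraulic depth D_h = A/T = 25.41/6.55 = 3.88 m.
Froude number Fr = V/√(g·D_h) = 4.181/√(9.81×3.88) = 0.678, which is less than 1, so the flow is subcritical.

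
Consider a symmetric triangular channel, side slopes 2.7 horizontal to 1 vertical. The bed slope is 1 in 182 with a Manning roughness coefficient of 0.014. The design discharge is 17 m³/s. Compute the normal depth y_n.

Manning's equation rearranged: A R^(2/3) = nQ / (1·√S) = 0.014 × 17 / (√0.005495) = 3.211.
At y = 1.6 m: A R^(2/3) = 5.707 — too large.
At y = 1.29 m: A R^(2/3) = 3.213 — close enough.

y_n = 1.29 m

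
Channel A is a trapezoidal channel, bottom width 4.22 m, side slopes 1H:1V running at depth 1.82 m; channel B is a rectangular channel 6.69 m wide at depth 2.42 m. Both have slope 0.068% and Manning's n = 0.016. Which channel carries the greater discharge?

Channel A: With bottom width b = 4.22 m and side slope z = 1: A = (b + zy)y = (4.22 + 1×1.82)×1.82 = 10.99 m²; P = b + 2y√(1+z²) = 4.22 + 2×1.82×1.414 = 9.368 m. Hydraulic radius R = A/P = 10.99/9.368 = 1.173 m. Q_A = (1/0.016)·10.99·1.173^(2/3)·√0.00068 = 19.93 m³/s.
Channel B: Flow area A = b·y = 6.69 × 2.42 = 16.19 m². Wetted perimeter P = b + 2y = 6.69 + 2×2.42 = 11.53 m. Hydraulic radius R = A/P = 16.19/11.53 = 1.404 m. Q_B = (1/0.016)·16.19·1.404^(2/3)·√0.00068 = 33.09 m³/s.
Q_A = 19.93 m³/s vs Q_B = 33.09 m³/s, so channel B carries more.

channel B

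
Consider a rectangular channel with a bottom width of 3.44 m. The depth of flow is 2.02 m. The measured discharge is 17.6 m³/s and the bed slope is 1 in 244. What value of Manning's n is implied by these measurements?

Flow area A = b·y = 3.44 × 2.02 = 6.949 m². Wetted perimeter P = b + 2y = 3.44 + 2×2.02 = 7.48 m.
Hydraulic radius R = A/P = 6.949/7.48 = 0.929 m.
Rearranging Manning's equation: n = (1/Q) A R^(2/3) S^(1/2) = (1/17.6) × 6.949 × 0.929^(2/3) × √0.004098 = 0.0241.

n = 0.0241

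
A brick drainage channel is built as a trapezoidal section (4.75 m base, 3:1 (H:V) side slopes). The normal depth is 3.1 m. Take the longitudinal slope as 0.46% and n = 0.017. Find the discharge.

With bottom width b = 4.75 m and side slope z = 3: A = (b + zy)y = (4.75 + 3×3.1)×3.1 = 43.56 m²; P = b + 2y√(1+z²) = 4.75 + 2×3.1×3.162 = 24.36 m.
Hydraulic radius R = A/P = 43.56/24.36 = 1.788 m.
Manning's equation: Q = (1/n) A R^(2/3) S^(1/2) = (1/0.017) × 43.56 × 1.788^(2/3) × 0.0046^(1/2) = 256 m³/s.

Q = 256 m³/s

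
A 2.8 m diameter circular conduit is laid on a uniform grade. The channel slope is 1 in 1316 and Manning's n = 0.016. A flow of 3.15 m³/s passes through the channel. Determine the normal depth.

y_n = 1.19 m

Manning's equation rearranged: A R^(2/3) = nQ / (1·√S) = 0.016 × 3.15 / (√0.0007599) = 1.828.
At y = 0.926 m: A R^(2/3) = 1.146 — low.
At y = 1.52 m: A R^(2/3) = 2.784 — high.
At y = 1.19 m: A R^(2/3) = 1.826 — close enough.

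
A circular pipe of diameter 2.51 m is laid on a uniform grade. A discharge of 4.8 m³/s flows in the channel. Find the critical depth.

At critical depth, Q² T / (g A³) = 1, i.e. A³/T = Q²/g = 4.8²/9.81 = 2.349.
Trying y = 1.08 m: A³/T = 3.397 — too large.
Trying y = 0.751 m: A³/T = 0.8372 — too small.
Trying y = 0.981 m: A³/T = 2.349 — matches.

y_c = 0.981 m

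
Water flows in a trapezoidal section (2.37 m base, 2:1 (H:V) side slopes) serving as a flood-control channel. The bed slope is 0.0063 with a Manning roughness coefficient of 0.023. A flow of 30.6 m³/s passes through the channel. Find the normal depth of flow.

y_n = 1.63 m

Manning's equation rearranged: A R^(2/3) = nQ / (1·√S) = 0.023 × 30.6 / (√0.0063) = 8.867.
Trying y = 1.15 m: A R^(2/3) = 4.294 — short.
Trying y = 1.81 m: A R^(2/3) = 11.1 — over.
Trying y = 1.63 m: A R^(2/3) = 8.869 — matches.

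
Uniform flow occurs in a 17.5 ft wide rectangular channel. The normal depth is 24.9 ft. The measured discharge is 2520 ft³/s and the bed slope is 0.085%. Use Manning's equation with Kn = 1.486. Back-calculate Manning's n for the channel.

n = 0.026

Flow area A = b·y = 17.5 × 24.9 = 435.8 ft². Wetted perimeter P = b + 2y = 17.5 + 2×24.9 = 67.3 ft.
Hydraulic radius R = A/P = 435.8/67.3 = 6.475 ft.
Rearranging Manning's equation: n = (1.486/Q) A R^(2/3) S^(1/2) = (1.486/2520) × 435.8 × 6.475^(2/3) × √0.00085 = 0.026.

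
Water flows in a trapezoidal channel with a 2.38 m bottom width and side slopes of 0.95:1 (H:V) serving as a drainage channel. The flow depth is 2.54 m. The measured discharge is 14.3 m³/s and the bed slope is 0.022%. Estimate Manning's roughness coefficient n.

n = 0.015

With bottom width b = 2.38 m and side slope z = 0.95: A = (b + zy)y = (2.38 + 0.95×2.54)×2.54 = 12.17 m²; P = b + 2y√(1+z²) = 2.38 + 2×2.54×1.379 = 9.387 m.
Hydraulic radius R = A/P = 12.17/9.387 = 1.297 m.
Rearranging Manning's equation: n = (1/Q) A R^(2/3) S^(1/2) = (1/14.3) × 12.17 × 1.297^(2/3) × √0.00022 = 0.015.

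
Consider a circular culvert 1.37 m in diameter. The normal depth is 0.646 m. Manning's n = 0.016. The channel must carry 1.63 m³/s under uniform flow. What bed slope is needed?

S = 0.00639

For a circular section of diameter D = 1.37 m at depth y = 0.646 m, the central angle is θ = 2 arccos(1 − 2y/D) = 3.028 rad. Then A = (D²/8)(θ − sin θ) = 0.6837 m² and P = Dθ/2 = 2.074 m.
Hydraulic radius R = A/P = 0.6837/2.074 = 0.3296 m.
From Manning's equation, S = [nQ / (1 A R^(2/3))]² = [0.016 × 1.63 / (1 × 0.6837 × 0.3296^(2/3))]² = 0.00639.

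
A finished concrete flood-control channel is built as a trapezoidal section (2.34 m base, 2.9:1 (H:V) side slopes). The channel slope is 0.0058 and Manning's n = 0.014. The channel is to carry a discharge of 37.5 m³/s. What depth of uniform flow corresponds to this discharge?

y_n = 1.32 m

Manning's equation rearranged: A R^(2/3) = nQ / (1·√S) = 0.014 × 37.5 / (√0.0058) = 6.894.
Trying y = 1.6 m: A R^(2/3) = 10.55 — high.
Trying y = 1.32 m: A R^(2/3) = 6.899 — ≈ 6.894.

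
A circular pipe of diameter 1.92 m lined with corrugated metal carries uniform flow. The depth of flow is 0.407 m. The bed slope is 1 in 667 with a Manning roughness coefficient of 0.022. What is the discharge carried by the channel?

For a circular section of diameter D = 1.92 m at depth y = 0.407 m, the central angle is θ = 2 arccos(1 − 2y/D) = 1.914 rad. Then A = (D²/8)(θ − sin θ) = 0.4479 m² and P = Dθ/2 = 1.837 m.
Hydraulic radius R = A/P = 0.4479/1.837 = 0.2438 m.
Manning's equation: Q = (1/n) A R^(2/3) S^(1/2) = (1/0.022) × 0.4479 × 0.2438^(2/3) × 0.001499^(1/2) = 0.308 m³/s.

Q = 0.308 m³/s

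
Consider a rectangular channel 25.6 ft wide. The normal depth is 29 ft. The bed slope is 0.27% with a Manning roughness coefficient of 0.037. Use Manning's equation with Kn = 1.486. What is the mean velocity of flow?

V = 8.95 ft/s

Flow area A = b·y = 25.6 × 29 = 742.4 ft². Wetted perimeter P = b + 2y = 25.6 + 2×29 = 83.6 ft.
Hydraulic radius R = A/P = 742.4/83.6 = 8.88 ft.
From Manning's equation, V = (1.486/n) R^(2/3) S^(1/2) = (1.486/0.037) × 8.88^(2/3) × 0.0027^(1/2) = 8.95 ft/s.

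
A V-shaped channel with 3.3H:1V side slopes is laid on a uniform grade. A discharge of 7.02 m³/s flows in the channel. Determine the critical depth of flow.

At critical depth, Q² T / (g A³) = 1, i.e. A³/T = Q²/g = 7.02²/9.81 = 5.023.
Try y = 0.763 m: A³/T = 1.408 — low.
Try y = 0.984 m: A³/T = 5.023 — close enough.

y_c = 0.984 m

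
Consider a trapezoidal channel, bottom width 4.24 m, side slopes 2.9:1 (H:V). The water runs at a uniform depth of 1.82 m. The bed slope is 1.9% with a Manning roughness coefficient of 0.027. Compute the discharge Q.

With bottom width b = 4.24 m and side slope z = 2.9: A = (b + zy)y = (4.24 + 2.9×1.82)×1.82 = 17.32 m²; P = b + 2y√(1+z²) = 4.24 + 2×1.82×3.068 = 15.41 m.
Hydraulic radius R = A/P = 17.32/15.41 = 1.124 m.
Manning's equation: Q = (1/n) A R^(2/3) S^(1/2) = (1/0.027) × 17.32 × 1.124^(2/3) × 0.019^(1/2) = 95.6 m³/s.

Q = 95.6 m³/s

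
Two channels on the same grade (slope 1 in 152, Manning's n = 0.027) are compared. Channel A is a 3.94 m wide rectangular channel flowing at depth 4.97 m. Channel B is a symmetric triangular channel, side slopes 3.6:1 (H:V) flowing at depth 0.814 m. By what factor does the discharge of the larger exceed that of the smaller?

Channel A: Flow area A = b·y = 3.94 × 4.97 = 19.58 m². Wetted perimeter P = b + 2y = 3.94 + 2×4.97 = 13.88 m. Hydraulic radius R = A/P = 19.58/13.88 = 1.411 m. Q_A = (1/0.027)·19.58·1.411^(2/3)·√0.006579 = 74 m³/s.
Channel B: For a triangular section with side slope z = 3.6: A = zy² = 3.6×0.814² = 2.385 m²; P = 2y√(1+z²) = 2×0.814×3.736 = 6.083 m. Hydraulic radius R = A/P = 2.385/6.083 = 0.3922 m. Q_B = (1/0.027)·2.385·0.3922^(2/3)·√0.006579 = 3.839 m³/s.
The larger discharge is 74 m³/s and the smaller is 3.839 m³/s; the ratio is 19.3.

19.3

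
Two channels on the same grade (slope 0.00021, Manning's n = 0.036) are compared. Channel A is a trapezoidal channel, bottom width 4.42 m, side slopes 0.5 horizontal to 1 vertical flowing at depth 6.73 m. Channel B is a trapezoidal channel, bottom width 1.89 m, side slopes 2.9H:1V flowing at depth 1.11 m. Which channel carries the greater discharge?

Channel A: With bottom width b = 4.42 m and side slope z = 0.5: A = (b + zy)y = (4.42 + 0.5×6.73)×6.73 = 52.39 m²; P = b + 2y√(1+z²) = 4.42 + 2×6.73×1.118 = 19.47 m. Hydraulic radius R = A/P = 52.39/19.47 = 2.691 m. Q_A = (1/0.036)·52.39·2.691^(2/3)·√0.00021 = 40.8 m³/s.
Channel B: With bottom width b = 1.89 m and side slope z = 2.9: A = (b + zy)y = (1.89 + 2.9×1.11)×1.11 = 5.671 m²; P = b + 2y√(1+z²) = 1.89 + 2×1.11×3.068 = 8.7 m. Hydraulic radius R = A/P = 5.671/8.7 = 0.6518 m. Q_B = (1/0.036)·5.671·0.6518^(2/3)·√0.00021 = 1.716 m³/s.
Q_A = 40.8 m³/s vs Q_B = 1.716 m³/s, so channel A carries more.

channel A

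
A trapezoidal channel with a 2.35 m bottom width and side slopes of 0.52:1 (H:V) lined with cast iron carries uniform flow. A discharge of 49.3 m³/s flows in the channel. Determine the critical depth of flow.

At critical depth, Q² T / (g A³) = 1, i.e. A³/T = Q²/g = 49.3²/9.81 = 247.8.
At y = 3.41 m: A³/T = 471.4 — high.
At y = 2.86 m: A³/T = 248.2 — ≈ 247.8.

y_c = 2.86 m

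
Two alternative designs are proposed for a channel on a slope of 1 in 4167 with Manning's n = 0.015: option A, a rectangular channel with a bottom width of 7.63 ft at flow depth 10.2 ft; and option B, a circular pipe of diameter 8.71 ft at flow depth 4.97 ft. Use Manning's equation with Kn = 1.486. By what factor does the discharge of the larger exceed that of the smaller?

2.47

Channel A: Flow area A = b·y = 7.63 × 10.2 = 77.83 ft². Wetted perimeter P = b + 2y = 7.63 + 2×10.2 = 28.03 ft. Hydraulic radius R = A/P = 77.83/28.03 = 2.777 ft. Q_A = (1.486/0.015)·77.83·2.777^(2/3)·√0.00024 = 235.9 ft³/s.
Channel B: For a circular section of diameter D = 8.71 ft at depth y = 4.97 ft, the central angle is θ = 2 arccos(1 − 2y/D) = 3.425 rad. Then A = (D²/8)(θ − sin θ) = 35.13 ft² and P = Dθ/2 = 14.92 ft. Hydraulic radius R = A/P = 35.13/14.92 = 2.355 ft. Q_B = (1.486/0.015)·35.13·2.355^(2/3)·√0.00024 = 95.44 ft³/s.
The larger discharge is 235.9 ft³/s and the smaller is 95.44 ft³/s; the ratio is 2.47.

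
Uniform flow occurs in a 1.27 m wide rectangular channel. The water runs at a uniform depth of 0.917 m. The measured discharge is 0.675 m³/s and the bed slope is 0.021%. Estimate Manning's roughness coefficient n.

n = 0.013

Flow area A = b·y = 1.27 × 0.917 = 1.165 m². Wetted perimeter P = b + 2y = 1.27 + 2×0.917 = 3.104 m.
Hydraulic radius R = A/P = 1.165/3.104 = 0.3752 m.
Rearranging Manning's equation: n = (1/Q) A R^(2/3) S^(1/2) = (1/0.675) × 1.165 × 0.3752^(2/3) × √0.00021 = 0.013.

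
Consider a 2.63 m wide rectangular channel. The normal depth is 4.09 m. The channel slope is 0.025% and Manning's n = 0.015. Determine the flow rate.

Q = 11.3 m³/s

Flow area A = b·y = 2.63 × 4.09 = 10.76 m². Wetted perimeter P = b + 2y = 2.63 + 2×4.09 = 10.81 m.
Hydraulic radius R = A/P = 10.76/10.81 = 0.9951 m.
Manning's equation: Q = (1/n) A R^(2/3) S^(1/2) = (1/0.015) × 10.76 × 0.9951^(2/3) × 0.00025^(1/2) = 11.3 m³/s.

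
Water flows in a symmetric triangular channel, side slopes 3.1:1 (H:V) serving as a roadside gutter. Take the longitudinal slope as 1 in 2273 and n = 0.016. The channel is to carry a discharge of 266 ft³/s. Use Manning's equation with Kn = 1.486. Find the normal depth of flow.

y_n = 4.98 ft

Manning's equation rearranged: A R^(2/3) = nQ / (1.486·√S) = 0.016 × 266 / (1.486 × √0.0004399) = 136.5.
Try y = 3.47 ft: A R^(2/3) = 52.15 — short.
Try y = 5.46 ft: A R^(2/3) = 174.7 — over.
Try y = 4.98 ft: A R^(2/3) = 136.7 — ≈ 136.5.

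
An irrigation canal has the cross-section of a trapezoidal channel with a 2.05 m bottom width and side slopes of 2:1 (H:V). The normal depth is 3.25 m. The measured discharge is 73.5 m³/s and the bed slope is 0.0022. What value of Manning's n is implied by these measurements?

With bottom width b = 2.05 m and side slope z = 2: A = (b + zy)y = (2.05 + 2×3.25)×3.25 = 27.79 m²; P = b + 2y√(1+z²) = 2.05 + 2×3.25×2.236 = 16.58 m.
Hydraulic radius R = A/P = 27.79/16.58 = 1.676 m.
Rearranging Manning's equation: n = (1/Q) A R^(2/3) S^(1/2) = (1/73.5) × 27.79 × 1.676^(2/3) × √0.0022 = 0.025.

n = 0.025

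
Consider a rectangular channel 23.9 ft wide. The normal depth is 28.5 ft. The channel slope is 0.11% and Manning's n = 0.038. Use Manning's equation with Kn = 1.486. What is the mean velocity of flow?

Flow area A = b·y = 23.9 × 28.5 = 681.1 ft². Wetted perimeter P = b + 2y = 23.9 + 2×28.5 = 80.9 ft.
Hydraulic radius R = A/P = 681.1/80.9 = 8.42 ft.
From Manning's equation, V = (1.486/n) R^(2/3) S^(1/2) = (1.486/0.038) × 8.42^(2/3) × 0.0011^(1/2) = 5.37 ft/s.

V = 5.37 ft/s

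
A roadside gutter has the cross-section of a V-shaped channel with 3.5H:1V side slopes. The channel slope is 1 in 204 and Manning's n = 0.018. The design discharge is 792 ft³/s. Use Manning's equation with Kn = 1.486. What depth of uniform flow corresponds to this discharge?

y_n = 4.75 ft

Manning's equation rearranged: A R^(2/3) = nQ / (1.486·√S) = 0.018 × 792 / (1.486 × √0.004902) = 137.
Try y = 5.43 ft: A R^(2/3) = 195.7 — over.
Try y = 3.63 ft: A R^(2/3) = 66.85 — short.
Try y = 4.75 ft: A R^(2/3) = 136.9 — ≈ 137.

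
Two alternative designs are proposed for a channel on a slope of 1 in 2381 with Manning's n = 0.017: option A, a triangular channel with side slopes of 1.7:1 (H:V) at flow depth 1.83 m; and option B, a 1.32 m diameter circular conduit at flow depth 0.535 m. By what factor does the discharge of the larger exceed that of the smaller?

Channel A: For a triangular section with side slope z = 1.7: A = zy² = 1.7×1.83² = 5.693 m²; P = 2y√(1+z²) = 2×1.83×1.972 = 7.219 m. Hydraulic radius R = A/P = 5.693/7.219 = 0.7887 m. Q_A = (1/0.017)·5.693·0.7887^(2/3)·√0.00042 = 5.858 m³/s.
Channel B: For a circular section of diameter D = 1.32 m at depth y = 0.535 m, the central angle is θ = 2 arccos(1 − 2y/D) = 2.761 rad. Then A = (D²/8)(θ − sin θ) = 0.5202 m² and P = Dθ/2 = 1.822 m. Hydraulic radius R = A/P = 0.5202/1.822 = 0.2855 m. Q_B = (1/0.017)·0.5202·0.2855^(2/3)·√0.00042 = 0.2719 m³/s.
The larger discharge is 5.858 m³/s and the smaller is 0.2719 m³/s; the ratio is 21.5.

21.5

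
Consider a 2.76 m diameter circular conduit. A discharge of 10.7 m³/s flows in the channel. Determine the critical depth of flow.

y_c = 1.45 m

At critical depth, Q² T / (g A³) = 1, i.e. A³/T = Q²/g = 10.7²/9.81 = 11.67.
Trying y = 1.82 m: A³/T = 28.02 — high.
Trying y = 1.45 m: A³/T = 11.72 — matches.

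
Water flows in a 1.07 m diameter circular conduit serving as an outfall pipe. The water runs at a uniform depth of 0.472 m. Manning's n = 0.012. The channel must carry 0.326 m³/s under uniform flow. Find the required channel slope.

For a circular section of diameter D = 1.07 m at depth y = 0.472 m, the central angle is θ = 2 arccos(1 − 2y/D) = 2.906 rad. Then A = (D²/8)(θ − sin θ) = 0.3823 m² and P = Dθ/2 = 1.554 m.
Hydraulic radius R = A/P = 0.3823/1.554 = 0.246 m.
From Manning's equation, S = [nQ / (1 A R^(2/3))]² = [0.012 × 0.326 / (1 × 0.3823 × 0.246^(2/3))]² = 0.000679.

S = 0.000679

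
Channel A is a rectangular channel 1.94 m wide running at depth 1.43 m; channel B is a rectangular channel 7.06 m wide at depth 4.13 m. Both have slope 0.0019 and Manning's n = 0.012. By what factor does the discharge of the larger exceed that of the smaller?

Channel A: Flow area A = b·y = 1.94 × 1.43 = 2.774 m². Wetted perimeter P = b + 2y = 1.94 + 2×1.43 = 4.8 m. Hydraulic radius R = A/P = 2.774/4.8 = 0.578 m. Q_A = (1/0.012)·2.774·0.578^(2/3)·√0.0019 = 6.992 m³/s.
Channel B: Flow area A = b·y = 7.06 × 4.13 = 29.16 m². Wetted perimeter P = b + 2y = 7.06 + 2×4.13 = 15.32 m. Hydraulic radius R = A/P = 29.16/15.32 = 1.903 m. Q_B = (1/0.012)·29.16·1.903^(2/3)·√0.0019 = 162.7 m³/s.
The larger discharge is 162.7 m³/s and the smaller is 6.992 m³/s; the ratio is 23.3.

23.3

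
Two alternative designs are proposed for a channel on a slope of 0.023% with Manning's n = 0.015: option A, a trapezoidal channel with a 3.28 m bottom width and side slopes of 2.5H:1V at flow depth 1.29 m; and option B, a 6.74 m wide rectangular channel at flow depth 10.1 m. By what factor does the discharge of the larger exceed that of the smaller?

17.2

Channel A: With bottom width b = 3.28 m and side slope z = 2.5: A = (b + zy)y = (3.28 + 2.5×1.29)×1.29 = 8.391 m²; P = b + 2y√(1+z²) = 3.28 + 2×1.29×2.693 = 10.23 m. Hydraulic radius R = A/P = 8.391/10.23 = 0.8205 m. Q_A = (1/0.015)·8.391·0.8205^(2/3)·√0.00023 = 7.436 m³/s.
Channel B: Flow area A = b·y = 6.74 × 10.1 = 68.07 m². Wetted perimeter P = b + 2y = 6.74 + 2×10.1 = 26.94 m. Hydraulic radius R = A/P = 68.07/26.94 = 2.527 m. Q_B = (1/0.015)·68.07·2.527^(2/3)·√0.00023 = 127.7 m³/s.
The larger discharge is 127.7 m³/s and the smaller is 7.436 m³/s; the ratio is 17.2.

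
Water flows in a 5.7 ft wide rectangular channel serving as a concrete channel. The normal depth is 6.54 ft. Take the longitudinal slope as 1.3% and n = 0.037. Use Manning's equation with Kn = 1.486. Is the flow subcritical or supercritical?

Flow area A = b·y = 5.7 × 6.54 = 37.28 ft². Wetted perimeter P = b + 2y = 5.7 + 2×6.54 = 18.78 ft.
Hydraulic radius R = A/P = 37.28/18.78 = 1.985 ft.
V = (1.486/n) R^(2/3) √S = (1.486/0.037) × 1.985^(2/3) × √0.013 = 7.233 ft/s. Hydraulic depth D_h = A/T = 37.28/5.7 = 6.54 ft.
Froude number Fr = V/√(g·D_h) = 7.233/√(32.2×6.54) = 0.498, which is less than 1, so the flow is subcritical.

subcritical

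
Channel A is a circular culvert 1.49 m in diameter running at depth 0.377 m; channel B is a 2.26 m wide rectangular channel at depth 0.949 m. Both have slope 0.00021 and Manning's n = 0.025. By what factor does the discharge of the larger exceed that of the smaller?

10.9

Channel A: For a circular section of diameter D = 1.49 m at depth y = 0.377 m, the central angle is θ = 2 arccos(1 − 2y/D) = 2.108 rad. Then A = (D²/8)(θ − sin θ) = 0.3467 m² and P = Dθ/2 = 1.571 m. Hydraulic radius R = A/P = 0.3467/1.571 = 0.2207 m. Q_A = (1/0.025)·0.3467·0.2207^(2/3)·√0.00021 = 0.0734 m³/s.
Channel B: Flow area A = b·y = 2.26 × 0.949 = 2.145 m². Wetted perimeter P = b + 2y = 2.26 + 2×0.949 = 4.158 m. Hydraulic radius R = A/P = 2.145/4.158 = 0.5158 m. Q_B = (1/0.025)·2.145·0.5158^(2/3)·√0.00021 = 0.7996 m³/s.
The larger discharge is 0.7996 m³/s and the smaller is 0.0734 m³/s; the ratio is 10.9.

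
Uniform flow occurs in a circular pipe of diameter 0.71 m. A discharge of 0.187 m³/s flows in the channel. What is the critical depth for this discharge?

At critical depth, Q² T / (g A³) = 1, i.e. A³/T = Q²/g = 0.187²/9.81 = 0.003565.
At y = 0.3 m: A³/T = 0.005738 — high.
At y = 0.193 m: A³/T = 0.001045 — low.
At y = 0.265 m: A³/T = 0.003563 — close enough.

y_c = 0.265 m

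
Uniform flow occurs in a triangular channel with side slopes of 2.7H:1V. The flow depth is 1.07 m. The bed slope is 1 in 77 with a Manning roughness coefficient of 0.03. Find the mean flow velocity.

For a triangular section with side slope z = 2.7: A = zy² = 2.7×1.07² = 3.091 m²; P = 2y√(1+z²) = 2×1.07×2.879 = 6.162 m.
Hydraulic radius R = A/P = 3.091/6.162 = 0.5017 m.
From Manning's equation, V = (1/n) R^(2/3) S^(1/2) = (1/0.03) × 0.5017^(2/3) × 0.01299^(1/2) = 2.4 m/s.

V = 2.4 m/s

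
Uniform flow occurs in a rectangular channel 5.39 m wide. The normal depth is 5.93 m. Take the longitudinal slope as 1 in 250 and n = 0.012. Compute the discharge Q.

Flow area A = b·y = 5.39 × 5.93 = 31.96 m². Wetted perimeter P = b + 2y = 5.39 + 2×5.93 = 17.25 m.
Hydraulic radius R = A/P = 31.96/17.25 = 1.853 m.
Manning's equation: Q = (1/n) A R^(2/3) S^(1/2) = (1/0.012) × 31.96 × 1.853^(2/3) × 0.004^(1/2) = 254 m³/s.

Q = 254 m³/s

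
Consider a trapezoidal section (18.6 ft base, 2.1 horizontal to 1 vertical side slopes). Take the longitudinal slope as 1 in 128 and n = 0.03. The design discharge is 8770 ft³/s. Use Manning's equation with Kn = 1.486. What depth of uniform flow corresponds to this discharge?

y_n = 12.2 ft

Manning's equation rearranged: A R^(2/3) = nQ / (1.486·√S) = 0.03 × 8770 / (1.486 × √0.007812) = 2003.
At y = 13.7 ft: A R^(2/3) = 2570 — over.
At y = 8.97 ft: A R^(2/3) = 1055 — short.
At y = 12.2 ft: A R^(2/3) = 2004 — matches.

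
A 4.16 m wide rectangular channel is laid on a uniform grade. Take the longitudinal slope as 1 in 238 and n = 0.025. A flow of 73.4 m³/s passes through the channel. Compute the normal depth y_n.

Manning's equation rearranged: A R^(2/3) = nQ / (1·√S) = 0.025 × 73.4 / (√0.004202) = 28.31.
Trying y = 6.48 m: A R^(2/3) = 36.48 — over.
Trying y = 5.22 m: A R^(2/3) = 28.29 — ≈ 28.31.

y_n = 5.22 m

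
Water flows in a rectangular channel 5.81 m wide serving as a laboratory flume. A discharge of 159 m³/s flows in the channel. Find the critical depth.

For a rectangular channel, critical depth y_c = (q²/g)^(1/3) where q = Q/b = 159/5.81 = 27.37 m²/s.
So y_c = (27.37²/9.81)^(1/3) = 4.24 m.

y_c = 4.24 m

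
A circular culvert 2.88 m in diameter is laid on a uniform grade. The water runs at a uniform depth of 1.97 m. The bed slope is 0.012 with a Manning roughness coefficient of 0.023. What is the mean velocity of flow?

For a circular section of diameter D = 2.88 m at depth y = 1.97 m, the central angle is θ = 2 arccos(1 − 2y/D) = 3.895 rad. Then A = (D²/8)(θ − sin θ) = 4.748 m² and P = Dθ/2 = 5.609 m.
Hydraulic radius R = A/P = 4.748/5.609 = 0.8465 m.
From Manning's equation, V = (1/n) R^(2/3) S^(1/2) = (1/0.023) × 0.8465^(2/3) × 0.012^(1/2) = 4.26 m/s.

V = 4.26 m/s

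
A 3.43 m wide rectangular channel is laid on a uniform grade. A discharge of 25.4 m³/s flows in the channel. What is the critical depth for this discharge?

For a rectangular channel, critical depth y_c = (q²/g)^(1/3) where q = Q/b = 25.4/3.43 = 7.405 m²/s.
So y_c = (7.405²/9.81)^(1/3) = 1.77 m.

y_c = 1.77 m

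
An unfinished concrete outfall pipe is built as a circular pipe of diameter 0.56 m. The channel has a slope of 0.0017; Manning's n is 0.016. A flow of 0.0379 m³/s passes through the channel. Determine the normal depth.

Manning's equation rearranged: A R^(2/3) = nQ / (1·√S) = 0.016 × 0.0379 / (√0.0017) = 0.01471.
Trying y = 0.13 m: A R^(2/3) = 0.007849 — low.
Trying y = 0.197 m: A R^(2/3) = 0.01763 — high.
Trying y = 0.179 m: A R^(2/3) = 0.01469 — matches.

y_n = 0.179 m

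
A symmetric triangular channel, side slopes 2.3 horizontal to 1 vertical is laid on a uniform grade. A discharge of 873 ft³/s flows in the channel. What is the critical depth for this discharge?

At critical depth, Q² T / (g A³) = 1, i.e. A³/T = Q²/g = 873²/32.2 = 23670.
Try y = 4.28 ft: A³/T = 3799 — low.
Try y = 7.14 ft: A³/T = 49080 — high.
Try y = 6.17 ft: A³/T = 23650 — ≈ 23670.

y_c = 6.17 ft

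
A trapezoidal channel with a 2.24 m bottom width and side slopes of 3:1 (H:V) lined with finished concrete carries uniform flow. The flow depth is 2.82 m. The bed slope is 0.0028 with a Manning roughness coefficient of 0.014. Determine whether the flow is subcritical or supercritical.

With bottom width b = 2.24 m and side slope z = 3: A = (b + zy)y = (2.24 + 3×2.82)×2.82 = 30.17 m²; P = b + 2y√(1+z²) = 2.24 + 2×2.82×3.162 = 20.08 m.
Hydraulic radius R = A/P = 30.17/20.08 = 1.503 m.
V = (1/n) R^(2/3) √S = (1/0.014) × 1.503^(2/3) × √0.0028 = 4.959 m/s. Hydraulic depth D_h = A/T = 30.17/19.16 = 1.575 m.
Froude number Fr = V/√(g·D_h) = 4.959/√(9.81×1.575) = 1.26, which is greater than 1, so the flow is supercritical.

supercritical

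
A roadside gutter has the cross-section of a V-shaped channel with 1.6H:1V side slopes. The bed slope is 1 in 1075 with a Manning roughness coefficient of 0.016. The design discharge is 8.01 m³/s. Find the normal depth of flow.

y_n = 1.78 m

Manning's equation rearranged: A R^(2/3) = nQ / (1·√S) = 0.016 × 8.01 / (√0.0009302) = 4.202.
At y = 1.43 m: A R^(2/3) = 2.344 — low.
At y = 2.18 m: A R^(2/3) = 7.215 — high.
At y = 1.78 m: A R^(2/3) = 4.202 — ≈ 4.202.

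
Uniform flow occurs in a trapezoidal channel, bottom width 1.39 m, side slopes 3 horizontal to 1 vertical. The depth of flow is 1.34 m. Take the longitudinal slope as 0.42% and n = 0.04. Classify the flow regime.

subcritical

With bottom width b = 1.39 m and side slope z = 3: A = (b + zy)y = (1.39 + 3×1.34)×1.34 = 7.249 m²; P = b + 2y√(1+z²) = 1.39 + 2×1.34×3.162 = 9.865 m.
Hydraulic radius R = A/P = 7.249/9.865 = 0.7349 m.
V = (1/n) R^(2/3) √S = (1/0.04) × 0.7349^(2/3) × √0.0042 = 1.319 m/s. Hydraulic depth D_h = A/T = 7.249/9.43 = 0.7688 m.
Froude number Fr = V/√(g·D_h) = 1.319/√(9.81×0.7688) = 0.48, which is less than 1, so the flow is subcritical.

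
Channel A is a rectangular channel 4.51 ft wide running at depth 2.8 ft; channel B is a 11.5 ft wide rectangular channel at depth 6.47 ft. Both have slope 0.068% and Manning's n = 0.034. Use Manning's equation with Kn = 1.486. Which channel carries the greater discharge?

channel B

Channel A: Flow area A = b·y = 4.51 × 2.8 = 12.63 ft². Wetted perimeter P = b + 2y = 4.51 + 2×2.8 = 10.11 ft. Hydraulic radius R = A/P = 12.63/10.11 = 1.249 ft. Q_A = (1.486/0.034)·12.63·1.249^(2/3)·√0.00068 = 16.69 ft³/s.
Channel B: Flow area A = b·y = 11.5 × 6.47 = 74.41 ft². Wetted perimeter P = b + 2y = 11.5 + 2×6.47 = 24.44 ft. Hydraulic radius R = A/P = 74.41/24.44 = 3.044 ft. Q_B = (1.486/0.034)·74.41·3.044^(2/3)·√0.00068 = 178.1 ft³/s.
Q_A = 16.69 ft³/s vs Q_B = 178.1 ft³/s, so channel B carries more.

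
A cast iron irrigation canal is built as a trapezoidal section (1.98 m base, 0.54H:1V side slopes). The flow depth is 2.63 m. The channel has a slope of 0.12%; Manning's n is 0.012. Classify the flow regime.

With bottom width b = 1.98 m and side slope z = 0.54: A = (b + zy)y = (1.98 + 0.54×2.63)×2.63 = 8.943 m²; P = b + 2y√(1+z²) = 1.98 + 2×2.63×1.136 = 7.958 m.
Hydraulic radius R = A/P = 8.943/7.958 = 1.124 m.
V = (1/n) R^(2/3) √S = (1/0.012) × 1.124^(2/3) × √0.0012 = 3.12 m/s. Hydraulic depth D_h = A/T = 8.943/4.82 = 1.855 m.
Froude number Fr = V/√(g·D_h) = 3.12/√(9.81×1.855) = 0.731, which is less than 1, so the flow is subcritical.

subcritical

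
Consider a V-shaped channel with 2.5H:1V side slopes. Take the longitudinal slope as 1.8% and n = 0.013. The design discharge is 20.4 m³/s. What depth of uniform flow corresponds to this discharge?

Manning's equation rearranged: A R^(2/3) = nQ / (1·√S) = 0.013 × 20.4 / (√0.018) = 1.977.
Try y = 0.932 m: A R^(2/3) = 1.242 — too small.
Try y = 1.11 m: A R^(2/3) = 1.98 — close enough.

y_n = 1.11 m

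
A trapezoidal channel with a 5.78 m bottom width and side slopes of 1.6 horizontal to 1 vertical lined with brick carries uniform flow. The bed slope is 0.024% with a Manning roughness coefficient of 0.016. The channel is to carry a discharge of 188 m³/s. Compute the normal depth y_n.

y_n = 5.89 m

Manning's equation rearranged: A R^(2/3) = nQ / (1·√S) = 0.016 × 188 / (√0.00024) = 194.2.
Trying y = 6.9 m: A R^(2/3) = 275 — too large.
Trying y = 5.89 m: A R^(2/3) = 194.4 — matches.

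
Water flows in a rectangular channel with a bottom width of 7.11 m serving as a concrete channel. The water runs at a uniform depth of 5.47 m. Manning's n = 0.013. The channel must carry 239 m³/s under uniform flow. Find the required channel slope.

S = 0.00229

Flow area A = b·y = 7.11 × 5.47 = 38.89 m². Wetted perimeter P = b + 2y = 7.11 + 2×5.47 = 18.05 m.
Hydraulic radius R = A/P = 38.89/18.05 = 2.155 m.
From Manning's equation, S = [nQ / (1 A R^(2/3))]² = [0.013 × 239 / (1 × 38.89 × 2.155^(2/3))]² = 0.00229.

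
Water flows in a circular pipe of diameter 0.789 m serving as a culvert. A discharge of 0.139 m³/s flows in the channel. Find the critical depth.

y_c = 0.22 m

At critical depth, Q² T / (g A³) = 1, i.e. A³/T = Q²/g = 0.139²/9.81 = 0.00197.
Trying y = 0.176 m: A³/T = 0.0008192 — too small.
Trying y = 0.259 m: A³/T = 0.003679 — too large.
Trying y = 0.22 m: A³/T = 0.001954 — ≈ 0.00197.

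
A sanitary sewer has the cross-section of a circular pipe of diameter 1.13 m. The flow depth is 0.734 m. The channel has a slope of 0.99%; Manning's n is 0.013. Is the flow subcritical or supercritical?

supercritical

For a circular section of diameter D = 1.13 m at depth y = 0.734 m, the central angle is θ = 2 arccos(1 − 2y/D) = 3.749 rad. Then A = (D²/8)(θ − sin θ) = 0.6895 m² and P = Dθ/2 = 2.118 m.
Hydraulic radius R = A/P = 0.6895/2.118 = 0.3255 m.
V = (1/n) R^(2/3) √S = (1/0.013) × 0.3255^(2/3) × √0.0099 = 3.622 m/s. Hydraulic depth D_h = A/T = 0.6895/1.078 = 0.6395 m.
Froude number Fr = V/√(g·D_h) = 3.622/√(9.81×0.6395) = 1.45, which is greater than 1, so the flow is supercritical.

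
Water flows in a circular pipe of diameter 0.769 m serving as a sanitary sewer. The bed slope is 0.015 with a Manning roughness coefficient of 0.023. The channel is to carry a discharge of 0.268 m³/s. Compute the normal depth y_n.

y_n = 0.302 m

Manning's equation rearranged: A R^(2/3) = nQ / (1·√S) = 0.023 × 0.268 / (√0.015) = 0.05033.
At y = 0.266 m: A R^(2/3) = 0.03979 — short.
At y = 0.352 m: A R^(2/3) = 0.06641 — over.
At y = 0.302 m: A R^(2/3) = 0.05041 — matches.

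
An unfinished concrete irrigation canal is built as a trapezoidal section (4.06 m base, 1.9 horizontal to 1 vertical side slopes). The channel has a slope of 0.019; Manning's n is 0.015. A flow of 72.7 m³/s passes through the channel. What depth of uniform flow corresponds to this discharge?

y_n = 1.31 m

Manning's equation rearranged: A R^(2/3) = nQ / (1·√S) = 0.015 × 72.7 / (√0.019) = 7.911.
Trying y = 1.58 m: A R^(2/3) = 11.37 — too large.
Trying y = 1.1 m: A R^(2/3) = 5.684 — too small.
Trying y = 1.31 m: A R^(2/3) = 7.913 — matches.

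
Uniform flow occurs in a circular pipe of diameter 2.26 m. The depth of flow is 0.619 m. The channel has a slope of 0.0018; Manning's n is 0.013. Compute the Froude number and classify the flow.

For a circular section of diameter D = 2.26 m at depth y = 0.619 m, the central angle is θ = 2 arccos(1 − 2y/D) = 2.203 rad. Then A = (D²/8)(θ − sin θ) = 0.8916 m² and P = Dθ/2 = 2.49 m.
Hydraulic radius R = A/P = 0.8916/2.49 = 0.3581 m.
V = (1/n) R^(2/3) √S = (1/0.013) × 0.3581^(2/3) × √0.0018 = 1.646 m/s. Hydraulic depth D_h = A/T = 0.8916/2.016 = 0.4423 m.
Froude number Fr = V/√(g·D_h) = 1.646/√(9.81×0.4423) = 0.79, which is less than 1, so the flow is subcritical.

subcritical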